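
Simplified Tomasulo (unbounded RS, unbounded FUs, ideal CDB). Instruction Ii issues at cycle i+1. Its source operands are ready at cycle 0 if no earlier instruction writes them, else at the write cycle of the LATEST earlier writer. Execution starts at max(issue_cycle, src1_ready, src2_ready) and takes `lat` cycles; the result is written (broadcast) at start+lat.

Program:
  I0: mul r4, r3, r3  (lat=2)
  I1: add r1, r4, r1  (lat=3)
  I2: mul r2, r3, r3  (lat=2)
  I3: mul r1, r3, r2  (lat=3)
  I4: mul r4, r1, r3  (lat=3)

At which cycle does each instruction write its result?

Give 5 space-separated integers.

Answer: 3 6 5 8 11

Derivation:
I0 mul r4: issue@1 deps=(None,None) exec_start@1 write@3
I1 add r1: issue@2 deps=(0,None) exec_start@3 write@6
I2 mul r2: issue@3 deps=(None,None) exec_start@3 write@5
I3 mul r1: issue@4 deps=(None,2) exec_start@5 write@8
I4 mul r4: issue@5 deps=(3,None) exec_start@8 write@11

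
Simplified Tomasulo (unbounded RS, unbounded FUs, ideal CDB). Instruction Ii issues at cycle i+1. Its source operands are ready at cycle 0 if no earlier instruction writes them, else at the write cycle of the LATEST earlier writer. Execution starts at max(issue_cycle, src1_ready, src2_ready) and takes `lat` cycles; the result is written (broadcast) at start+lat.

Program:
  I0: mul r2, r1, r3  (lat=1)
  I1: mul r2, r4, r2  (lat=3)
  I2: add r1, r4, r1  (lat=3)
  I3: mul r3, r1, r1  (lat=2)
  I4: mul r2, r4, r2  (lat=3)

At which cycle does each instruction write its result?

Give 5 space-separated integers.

I0 mul r2: issue@1 deps=(None,None) exec_start@1 write@2
I1 mul r2: issue@2 deps=(None,0) exec_start@2 write@5
I2 add r1: issue@3 deps=(None,None) exec_start@3 write@6
I3 mul r3: issue@4 deps=(2,2) exec_start@6 write@8
I4 mul r2: issue@5 deps=(None,1) exec_start@5 write@8

Answer: 2 5 6 8 8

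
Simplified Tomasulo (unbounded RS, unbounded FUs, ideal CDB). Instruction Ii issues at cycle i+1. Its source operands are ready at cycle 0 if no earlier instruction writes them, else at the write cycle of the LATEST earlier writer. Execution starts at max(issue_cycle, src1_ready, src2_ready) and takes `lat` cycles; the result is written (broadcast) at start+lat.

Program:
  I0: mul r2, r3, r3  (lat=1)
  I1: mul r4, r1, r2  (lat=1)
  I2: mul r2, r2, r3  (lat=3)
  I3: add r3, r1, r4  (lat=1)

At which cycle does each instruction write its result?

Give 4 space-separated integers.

I0 mul r2: issue@1 deps=(None,None) exec_start@1 write@2
I1 mul r4: issue@2 deps=(None,0) exec_start@2 write@3
I2 mul r2: issue@3 deps=(0,None) exec_start@3 write@6
I3 add r3: issue@4 deps=(None,1) exec_start@4 write@5

Answer: 2 3 6 5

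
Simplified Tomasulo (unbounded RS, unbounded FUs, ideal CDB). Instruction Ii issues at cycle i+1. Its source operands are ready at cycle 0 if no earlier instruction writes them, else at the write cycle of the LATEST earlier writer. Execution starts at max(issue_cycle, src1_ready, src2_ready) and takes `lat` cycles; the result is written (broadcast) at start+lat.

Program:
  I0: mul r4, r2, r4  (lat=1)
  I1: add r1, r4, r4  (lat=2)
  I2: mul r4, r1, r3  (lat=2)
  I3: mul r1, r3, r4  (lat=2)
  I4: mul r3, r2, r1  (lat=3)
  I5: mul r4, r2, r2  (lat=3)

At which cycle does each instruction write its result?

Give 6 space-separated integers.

Answer: 2 4 6 8 11 9

Derivation:
I0 mul r4: issue@1 deps=(None,None) exec_start@1 write@2
I1 add r1: issue@2 deps=(0,0) exec_start@2 write@4
I2 mul r4: issue@3 deps=(1,None) exec_start@4 write@6
I3 mul r1: issue@4 deps=(None,2) exec_start@6 write@8
I4 mul r3: issue@5 deps=(None,3) exec_start@8 write@11
I5 mul r4: issue@6 deps=(None,None) exec_start@6 write@9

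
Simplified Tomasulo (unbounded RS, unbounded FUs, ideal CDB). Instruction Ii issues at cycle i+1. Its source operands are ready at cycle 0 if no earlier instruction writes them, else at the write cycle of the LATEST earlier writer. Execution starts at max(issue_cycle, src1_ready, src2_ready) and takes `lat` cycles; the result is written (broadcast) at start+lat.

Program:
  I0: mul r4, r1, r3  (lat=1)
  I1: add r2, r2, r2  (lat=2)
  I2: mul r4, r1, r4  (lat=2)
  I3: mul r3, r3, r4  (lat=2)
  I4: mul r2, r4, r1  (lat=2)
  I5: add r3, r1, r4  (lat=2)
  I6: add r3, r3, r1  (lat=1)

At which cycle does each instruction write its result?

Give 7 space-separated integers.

Answer: 2 4 5 7 7 8 9

Derivation:
I0 mul r4: issue@1 deps=(None,None) exec_start@1 write@2
I1 add r2: issue@2 deps=(None,None) exec_start@2 write@4
I2 mul r4: issue@3 deps=(None,0) exec_start@3 write@5
I3 mul r3: issue@4 deps=(None,2) exec_start@5 write@7
I4 mul r2: issue@5 deps=(2,None) exec_start@5 write@7
I5 add r3: issue@6 deps=(None,2) exec_start@6 write@8
I6 add r3: issue@7 deps=(5,None) exec_start@8 write@9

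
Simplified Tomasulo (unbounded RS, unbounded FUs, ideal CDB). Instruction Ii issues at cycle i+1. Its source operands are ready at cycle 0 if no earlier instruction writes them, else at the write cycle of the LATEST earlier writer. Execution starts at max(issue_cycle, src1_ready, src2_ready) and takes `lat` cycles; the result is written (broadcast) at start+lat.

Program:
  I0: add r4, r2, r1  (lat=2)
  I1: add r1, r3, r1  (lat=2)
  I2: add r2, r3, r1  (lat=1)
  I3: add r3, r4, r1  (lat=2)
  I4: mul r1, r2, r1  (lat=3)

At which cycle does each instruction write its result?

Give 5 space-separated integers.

I0 add r4: issue@1 deps=(None,None) exec_start@1 write@3
I1 add r1: issue@2 deps=(None,None) exec_start@2 write@4
I2 add r2: issue@3 deps=(None,1) exec_start@4 write@5
I3 add r3: issue@4 deps=(0,1) exec_start@4 write@6
I4 mul r1: issue@5 deps=(2,1) exec_start@5 write@8

Answer: 3 4 5 6 8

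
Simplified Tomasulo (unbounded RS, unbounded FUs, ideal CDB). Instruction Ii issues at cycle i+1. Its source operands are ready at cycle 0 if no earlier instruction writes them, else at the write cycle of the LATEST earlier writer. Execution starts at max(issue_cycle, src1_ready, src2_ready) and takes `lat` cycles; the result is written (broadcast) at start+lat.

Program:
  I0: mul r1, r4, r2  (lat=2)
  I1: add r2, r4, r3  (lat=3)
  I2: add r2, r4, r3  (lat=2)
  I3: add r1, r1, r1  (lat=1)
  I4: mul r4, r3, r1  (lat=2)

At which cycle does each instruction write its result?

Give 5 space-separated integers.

Answer: 3 5 5 5 7

Derivation:
I0 mul r1: issue@1 deps=(None,None) exec_start@1 write@3
I1 add r2: issue@2 deps=(None,None) exec_start@2 write@5
I2 add r2: issue@3 deps=(None,None) exec_start@3 write@5
I3 add r1: issue@4 deps=(0,0) exec_start@4 write@5
I4 mul r4: issue@5 deps=(None,3) exec_start@5 write@7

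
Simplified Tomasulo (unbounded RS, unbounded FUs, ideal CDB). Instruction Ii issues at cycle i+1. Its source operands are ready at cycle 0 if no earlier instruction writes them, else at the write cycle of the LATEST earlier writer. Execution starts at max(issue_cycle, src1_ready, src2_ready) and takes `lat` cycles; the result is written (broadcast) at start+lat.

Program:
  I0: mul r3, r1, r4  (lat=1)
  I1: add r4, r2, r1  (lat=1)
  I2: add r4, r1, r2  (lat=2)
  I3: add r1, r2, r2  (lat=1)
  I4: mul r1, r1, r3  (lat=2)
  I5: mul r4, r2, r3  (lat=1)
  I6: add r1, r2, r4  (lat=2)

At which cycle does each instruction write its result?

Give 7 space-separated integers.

Answer: 2 3 5 5 7 7 9

Derivation:
I0 mul r3: issue@1 deps=(None,None) exec_start@1 write@2
I1 add r4: issue@2 deps=(None,None) exec_start@2 write@3
I2 add r4: issue@3 deps=(None,None) exec_start@3 write@5
I3 add r1: issue@4 deps=(None,None) exec_start@4 write@5
I4 mul r1: issue@5 deps=(3,0) exec_start@5 write@7
I5 mul r4: issue@6 deps=(None,0) exec_start@6 write@7
I6 add r1: issue@7 deps=(None,5) exec_start@7 write@9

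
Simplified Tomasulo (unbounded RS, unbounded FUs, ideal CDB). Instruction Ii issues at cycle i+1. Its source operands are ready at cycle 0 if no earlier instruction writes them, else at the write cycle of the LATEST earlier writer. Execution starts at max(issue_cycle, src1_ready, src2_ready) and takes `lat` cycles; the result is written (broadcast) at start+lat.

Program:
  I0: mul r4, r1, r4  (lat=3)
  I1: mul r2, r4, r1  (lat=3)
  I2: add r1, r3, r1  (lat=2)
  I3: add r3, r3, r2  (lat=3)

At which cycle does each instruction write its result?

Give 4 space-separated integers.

I0 mul r4: issue@1 deps=(None,None) exec_start@1 write@4
I1 mul r2: issue@2 deps=(0,None) exec_start@4 write@7
I2 add r1: issue@3 deps=(None,None) exec_start@3 write@5
I3 add r3: issue@4 deps=(None,1) exec_start@7 write@10

Answer: 4 7 5 10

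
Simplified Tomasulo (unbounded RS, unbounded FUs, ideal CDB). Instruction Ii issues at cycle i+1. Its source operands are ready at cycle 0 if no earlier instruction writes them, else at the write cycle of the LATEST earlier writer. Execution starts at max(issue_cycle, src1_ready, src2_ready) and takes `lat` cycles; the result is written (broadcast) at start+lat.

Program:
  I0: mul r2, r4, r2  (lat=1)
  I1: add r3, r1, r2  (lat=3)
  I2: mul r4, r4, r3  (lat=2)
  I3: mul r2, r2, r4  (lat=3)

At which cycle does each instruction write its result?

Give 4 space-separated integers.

Answer: 2 5 7 10

Derivation:
I0 mul r2: issue@1 deps=(None,None) exec_start@1 write@2
I1 add r3: issue@2 deps=(None,0) exec_start@2 write@5
I2 mul r4: issue@3 deps=(None,1) exec_start@5 write@7
I3 mul r2: issue@4 deps=(0,2) exec_start@7 write@10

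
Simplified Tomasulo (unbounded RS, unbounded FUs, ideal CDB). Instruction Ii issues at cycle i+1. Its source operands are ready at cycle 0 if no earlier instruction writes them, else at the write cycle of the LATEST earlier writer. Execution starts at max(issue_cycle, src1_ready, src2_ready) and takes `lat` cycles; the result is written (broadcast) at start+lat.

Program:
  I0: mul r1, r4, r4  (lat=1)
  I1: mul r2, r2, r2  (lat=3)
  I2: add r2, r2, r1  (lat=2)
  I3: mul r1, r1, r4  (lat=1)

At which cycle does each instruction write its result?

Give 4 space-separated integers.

I0 mul r1: issue@1 deps=(None,None) exec_start@1 write@2
I1 mul r2: issue@2 deps=(None,None) exec_start@2 write@5
I2 add r2: issue@3 deps=(1,0) exec_start@5 write@7
I3 mul r1: issue@4 deps=(0,None) exec_start@4 write@5

Answer: 2 5 7 5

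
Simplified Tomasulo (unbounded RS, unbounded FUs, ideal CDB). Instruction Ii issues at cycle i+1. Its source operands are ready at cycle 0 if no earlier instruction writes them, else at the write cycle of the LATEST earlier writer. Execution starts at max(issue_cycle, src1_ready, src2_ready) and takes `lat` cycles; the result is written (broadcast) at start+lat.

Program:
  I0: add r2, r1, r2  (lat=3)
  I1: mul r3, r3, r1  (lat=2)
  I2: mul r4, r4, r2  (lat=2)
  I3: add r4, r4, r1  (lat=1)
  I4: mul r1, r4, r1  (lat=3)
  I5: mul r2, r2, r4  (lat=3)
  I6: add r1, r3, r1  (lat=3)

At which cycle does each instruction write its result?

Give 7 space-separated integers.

Answer: 4 4 6 7 10 10 13

Derivation:
I0 add r2: issue@1 deps=(None,None) exec_start@1 write@4
I1 mul r3: issue@2 deps=(None,None) exec_start@2 write@4
I2 mul r4: issue@3 deps=(None,0) exec_start@4 write@6
I3 add r4: issue@4 deps=(2,None) exec_start@6 write@7
I4 mul r1: issue@5 deps=(3,None) exec_start@7 write@10
I5 mul r2: issue@6 deps=(0,3) exec_start@7 write@10
I6 add r1: issue@7 deps=(1,4) exec_start@10 write@13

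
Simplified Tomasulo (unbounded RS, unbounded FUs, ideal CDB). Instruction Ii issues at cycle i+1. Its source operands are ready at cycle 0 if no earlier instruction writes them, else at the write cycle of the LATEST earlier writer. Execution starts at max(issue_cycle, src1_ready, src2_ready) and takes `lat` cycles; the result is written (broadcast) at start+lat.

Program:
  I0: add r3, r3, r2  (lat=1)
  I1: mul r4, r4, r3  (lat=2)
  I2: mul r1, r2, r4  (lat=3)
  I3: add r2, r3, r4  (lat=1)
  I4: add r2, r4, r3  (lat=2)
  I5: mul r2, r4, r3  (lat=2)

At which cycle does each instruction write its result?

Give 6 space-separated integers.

I0 add r3: issue@1 deps=(None,None) exec_start@1 write@2
I1 mul r4: issue@2 deps=(None,0) exec_start@2 write@4
I2 mul r1: issue@3 deps=(None,1) exec_start@4 write@7
I3 add r2: issue@4 deps=(0,1) exec_start@4 write@5
I4 add r2: issue@5 deps=(1,0) exec_start@5 write@7
I5 mul r2: issue@6 deps=(1,0) exec_start@6 write@8

Answer: 2 4 7 5 7 8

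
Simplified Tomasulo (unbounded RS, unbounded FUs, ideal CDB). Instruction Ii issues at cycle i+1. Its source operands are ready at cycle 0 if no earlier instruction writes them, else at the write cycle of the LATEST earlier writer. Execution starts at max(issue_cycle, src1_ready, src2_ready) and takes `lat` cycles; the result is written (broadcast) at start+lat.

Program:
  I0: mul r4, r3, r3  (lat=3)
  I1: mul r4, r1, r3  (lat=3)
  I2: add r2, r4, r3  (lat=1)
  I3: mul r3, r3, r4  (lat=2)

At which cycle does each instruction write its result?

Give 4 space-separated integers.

I0 mul r4: issue@1 deps=(None,None) exec_start@1 write@4
I1 mul r4: issue@2 deps=(None,None) exec_start@2 write@5
I2 add r2: issue@3 deps=(1,None) exec_start@5 write@6
I3 mul r3: issue@4 deps=(None,1) exec_start@5 write@7

Answer: 4 5 6 7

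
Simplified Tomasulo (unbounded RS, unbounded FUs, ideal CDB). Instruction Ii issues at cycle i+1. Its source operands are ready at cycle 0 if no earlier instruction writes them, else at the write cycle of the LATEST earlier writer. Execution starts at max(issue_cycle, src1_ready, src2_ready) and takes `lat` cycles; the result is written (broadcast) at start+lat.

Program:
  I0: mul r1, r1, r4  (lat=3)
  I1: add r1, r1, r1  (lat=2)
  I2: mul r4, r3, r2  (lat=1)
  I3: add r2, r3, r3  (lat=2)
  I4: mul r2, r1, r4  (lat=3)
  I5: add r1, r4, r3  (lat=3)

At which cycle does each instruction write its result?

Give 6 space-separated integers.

I0 mul r1: issue@1 deps=(None,None) exec_start@1 write@4
I1 add r1: issue@2 deps=(0,0) exec_start@4 write@6
I2 mul r4: issue@3 deps=(None,None) exec_start@3 write@4
I3 add r2: issue@4 deps=(None,None) exec_start@4 write@6
I4 mul r2: issue@5 deps=(1,2) exec_start@6 write@9
I5 add r1: issue@6 deps=(2,None) exec_start@6 write@9

Answer: 4 6 4 6 9 9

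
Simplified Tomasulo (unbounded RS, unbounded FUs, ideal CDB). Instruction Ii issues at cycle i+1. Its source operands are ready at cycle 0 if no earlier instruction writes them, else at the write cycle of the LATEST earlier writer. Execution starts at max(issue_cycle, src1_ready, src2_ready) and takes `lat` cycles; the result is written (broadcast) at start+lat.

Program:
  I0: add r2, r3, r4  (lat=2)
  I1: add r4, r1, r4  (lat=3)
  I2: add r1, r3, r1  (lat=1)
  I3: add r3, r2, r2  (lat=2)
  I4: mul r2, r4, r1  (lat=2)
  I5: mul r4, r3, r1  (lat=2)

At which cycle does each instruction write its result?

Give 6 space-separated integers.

Answer: 3 5 4 6 7 8

Derivation:
I0 add r2: issue@1 deps=(None,None) exec_start@1 write@3
I1 add r4: issue@2 deps=(None,None) exec_start@2 write@5
I2 add r1: issue@3 deps=(None,None) exec_start@3 write@4
I3 add r3: issue@4 deps=(0,0) exec_start@4 write@6
I4 mul r2: issue@5 deps=(1,2) exec_start@5 write@7
I5 mul r4: issue@6 deps=(3,2) exec_start@6 write@8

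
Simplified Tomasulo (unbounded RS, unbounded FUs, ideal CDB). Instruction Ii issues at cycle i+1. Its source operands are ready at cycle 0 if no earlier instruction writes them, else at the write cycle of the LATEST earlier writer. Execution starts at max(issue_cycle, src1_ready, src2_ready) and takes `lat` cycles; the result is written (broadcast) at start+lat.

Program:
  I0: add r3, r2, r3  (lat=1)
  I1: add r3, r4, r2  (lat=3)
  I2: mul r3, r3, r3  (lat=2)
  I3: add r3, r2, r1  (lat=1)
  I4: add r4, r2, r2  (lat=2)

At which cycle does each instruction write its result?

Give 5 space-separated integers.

I0 add r3: issue@1 deps=(None,None) exec_start@1 write@2
I1 add r3: issue@2 deps=(None,None) exec_start@2 write@5
I2 mul r3: issue@3 deps=(1,1) exec_start@5 write@7
I3 add r3: issue@4 deps=(None,None) exec_start@4 write@5
I4 add r4: issue@5 deps=(None,None) exec_start@5 write@7

Answer: 2 5 7 5 7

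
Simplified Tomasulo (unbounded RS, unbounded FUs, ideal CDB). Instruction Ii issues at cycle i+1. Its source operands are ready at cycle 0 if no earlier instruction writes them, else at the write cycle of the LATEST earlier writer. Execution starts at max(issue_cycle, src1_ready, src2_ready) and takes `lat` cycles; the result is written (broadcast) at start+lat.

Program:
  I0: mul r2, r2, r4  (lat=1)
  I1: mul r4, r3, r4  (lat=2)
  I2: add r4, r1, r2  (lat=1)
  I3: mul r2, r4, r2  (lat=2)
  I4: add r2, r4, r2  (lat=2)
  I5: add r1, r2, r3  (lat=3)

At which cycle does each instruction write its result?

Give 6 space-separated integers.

I0 mul r2: issue@1 deps=(None,None) exec_start@1 write@2
I1 mul r4: issue@2 deps=(None,None) exec_start@2 write@4
I2 add r4: issue@3 deps=(None,0) exec_start@3 write@4
I3 mul r2: issue@4 deps=(2,0) exec_start@4 write@6
I4 add r2: issue@5 deps=(2,3) exec_start@6 write@8
I5 add r1: issue@6 deps=(4,None) exec_start@8 write@11

Answer: 2 4 4 6 8 11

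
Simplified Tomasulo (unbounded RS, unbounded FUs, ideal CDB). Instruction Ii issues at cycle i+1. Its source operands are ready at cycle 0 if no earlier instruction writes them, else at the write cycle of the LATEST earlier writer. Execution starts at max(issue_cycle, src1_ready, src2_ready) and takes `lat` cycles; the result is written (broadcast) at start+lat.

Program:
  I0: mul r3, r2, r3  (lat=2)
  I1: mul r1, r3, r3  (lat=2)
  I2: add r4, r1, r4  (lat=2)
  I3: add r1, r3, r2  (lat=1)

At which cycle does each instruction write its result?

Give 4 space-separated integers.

I0 mul r3: issue@1 deps=(None,None) exec_start@1 write@3
I1 mul r1: issue@2 deps=(0,0) exec_start@3 write@5
I2 add r4: issue@3 deps=(1,None) exec_start@5 write@7
I3 add r1: issue@4 deps=(0,None) exec_start@4 write@5

Answer: 3 5 7 5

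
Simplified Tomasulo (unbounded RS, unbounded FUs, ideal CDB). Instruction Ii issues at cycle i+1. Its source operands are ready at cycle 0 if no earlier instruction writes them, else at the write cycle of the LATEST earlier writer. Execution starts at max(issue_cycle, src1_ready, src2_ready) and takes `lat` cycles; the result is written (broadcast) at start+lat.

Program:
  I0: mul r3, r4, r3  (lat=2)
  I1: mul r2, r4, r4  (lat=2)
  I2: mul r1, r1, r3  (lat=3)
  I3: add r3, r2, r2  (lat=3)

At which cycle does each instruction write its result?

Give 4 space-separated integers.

Answer: 3 4 6 7

Derivation:
I0 mul r3: issue@1 deps=(None,None) exec_start@1 write@3
I1 mul r2: issue@2 deps=(None,None) exec_start@2 write@4
I2 mul r1: issue@3 deps=(None,0) exec_start@3 write@6
I3 add r3: issue@4 deps=(1,1) exec_start@4 write@7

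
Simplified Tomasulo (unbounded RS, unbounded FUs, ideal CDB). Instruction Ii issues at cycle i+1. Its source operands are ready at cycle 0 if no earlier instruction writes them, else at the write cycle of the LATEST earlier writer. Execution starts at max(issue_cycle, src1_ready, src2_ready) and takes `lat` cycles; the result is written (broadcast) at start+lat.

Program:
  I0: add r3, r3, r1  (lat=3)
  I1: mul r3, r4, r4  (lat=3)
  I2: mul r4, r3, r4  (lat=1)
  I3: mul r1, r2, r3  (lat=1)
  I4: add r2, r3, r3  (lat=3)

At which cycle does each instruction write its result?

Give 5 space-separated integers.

I0 add r3: issue@1 deps=(None,None) exec_start@1 write@4
I1 mul r3: issue@2 deps=(None,None) exec_start@2 write@5
I2 mul r4: issue@3 deps=(1,None) exec_start@5 write@6
I3 mul r1: issue@4 deps=(None,1) exec_start@5 write@6
I4 add r2: issue@5 deps=(1,1) exec_start@5 write@8

Answer: 4 5 6 6 8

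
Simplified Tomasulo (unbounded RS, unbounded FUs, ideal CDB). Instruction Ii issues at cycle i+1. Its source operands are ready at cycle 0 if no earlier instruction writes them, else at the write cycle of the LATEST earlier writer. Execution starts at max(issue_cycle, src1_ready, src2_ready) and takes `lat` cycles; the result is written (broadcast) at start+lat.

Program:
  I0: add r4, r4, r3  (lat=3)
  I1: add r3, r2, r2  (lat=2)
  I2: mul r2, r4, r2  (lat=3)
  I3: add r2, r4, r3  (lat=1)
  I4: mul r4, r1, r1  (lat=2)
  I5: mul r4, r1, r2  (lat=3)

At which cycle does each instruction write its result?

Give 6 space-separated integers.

I0 add r4: issue@1 deps=(None,None) exec_start@1 write@4
I1 add r3: issue@2 deps=(None,None) exec_start@2 write@4
I2 mul r2: issue@3 deps=(0,None) exec_start@4 write@7
I3 add r2: issue@4 deps=(0,1) exec_start@4 write@5
I4 mul r4: issue@5 deps=(None,None) exec_start@5 write@7
I5 mul r4: issue@6 deps=(None,3) exec_start@6 write@9

Answer: 4 4 7 5 7 9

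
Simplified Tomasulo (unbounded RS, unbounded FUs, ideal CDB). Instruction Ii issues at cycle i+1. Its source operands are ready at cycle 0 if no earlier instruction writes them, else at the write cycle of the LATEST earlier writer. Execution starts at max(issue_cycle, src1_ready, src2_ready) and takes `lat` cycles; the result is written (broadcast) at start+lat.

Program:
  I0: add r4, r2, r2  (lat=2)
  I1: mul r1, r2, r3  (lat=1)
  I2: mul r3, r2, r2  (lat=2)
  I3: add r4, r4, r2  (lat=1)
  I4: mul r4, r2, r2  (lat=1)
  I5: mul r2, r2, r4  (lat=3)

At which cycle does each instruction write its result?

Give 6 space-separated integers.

I0 add r4: issue@1 deps=(None,None) exec_start@1 write@3
I1 mul r1: issue@2 deps=(None,None) exec_start@2 write@3
I2 mul r3: issue@3 deps=(None,None) exec_start@3 write@5
I3 add r4: issue@4 deps=(0,None) exec_start@4 write@5
I4 mul r4: issue@5 deps=(None,None) exec_start@5 write@6
I5 mul r2: issue@6 deps=(None,4) exec_start@6 write@9

Answer: 3 3 5 5 6 9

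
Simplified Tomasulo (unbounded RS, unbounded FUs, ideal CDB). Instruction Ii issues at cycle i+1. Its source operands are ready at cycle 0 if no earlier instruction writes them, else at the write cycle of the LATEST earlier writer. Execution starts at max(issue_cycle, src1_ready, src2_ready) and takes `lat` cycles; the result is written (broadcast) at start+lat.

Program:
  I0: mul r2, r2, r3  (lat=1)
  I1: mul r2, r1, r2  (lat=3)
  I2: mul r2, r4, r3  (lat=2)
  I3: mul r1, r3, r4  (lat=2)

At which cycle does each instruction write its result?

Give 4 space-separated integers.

I0 mul r2: issue@1 deps=(None,None) exec_start@1 write@2
I1 mul r2: issue@2 deps=(None,0) exec_start@2 write@5
I2 mul r2: issue@3 deps=(None,None) exec_start@3 write@5
I3 mul r1: issue@4 deps=(None,None) exec_start@4 write@6

Answer: 2 5 5 6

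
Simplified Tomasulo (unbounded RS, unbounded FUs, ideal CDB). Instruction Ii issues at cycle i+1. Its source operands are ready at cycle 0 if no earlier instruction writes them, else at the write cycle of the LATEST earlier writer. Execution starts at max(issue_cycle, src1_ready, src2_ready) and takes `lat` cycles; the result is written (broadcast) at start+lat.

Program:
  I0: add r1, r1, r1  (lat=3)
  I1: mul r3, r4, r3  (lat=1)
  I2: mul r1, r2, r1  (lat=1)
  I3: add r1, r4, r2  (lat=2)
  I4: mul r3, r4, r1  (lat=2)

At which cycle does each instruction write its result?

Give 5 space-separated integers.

Answer: 4 3 5 6 8

Derivation:
I0 add r1: issue@1 deps=(None,None) exec_start@1 write@4
I1 mul r3: issue@2 deps=(None,None) exec_start@2 write@3
I2 mul r1: issue@3 deps=(None,0) exec_start@4 write@5
I3 add r1: issue@4 deps=(None,None) exec_start@4 write@6
I4 mul r3: issue@5 deps=(None,3) exec_start@6 write@8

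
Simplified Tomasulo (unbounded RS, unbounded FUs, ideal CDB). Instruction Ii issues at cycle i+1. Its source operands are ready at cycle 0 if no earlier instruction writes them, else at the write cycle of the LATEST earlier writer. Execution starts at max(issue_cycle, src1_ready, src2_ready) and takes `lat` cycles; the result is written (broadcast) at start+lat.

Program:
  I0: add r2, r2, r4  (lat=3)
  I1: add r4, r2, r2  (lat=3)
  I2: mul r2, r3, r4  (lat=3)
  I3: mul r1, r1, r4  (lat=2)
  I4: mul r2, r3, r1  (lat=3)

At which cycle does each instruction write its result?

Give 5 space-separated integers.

Answer: 4 7 10 9 12

Derivation:
I0 add r2: issue@1 deps=(None,None) exec_start@1 write@4
I1 add r4: issue@2 deps=(0,0) exec_start@4 write@7
I2 mul r2: issue@3 deps=(None,1) exec_start@7 write@10
I3 mul r1: issue@4 deps=(None,1) exec_start@7 write@9
I4 mul r2: issue@5 deps=(None,3) exec_start@9 write@12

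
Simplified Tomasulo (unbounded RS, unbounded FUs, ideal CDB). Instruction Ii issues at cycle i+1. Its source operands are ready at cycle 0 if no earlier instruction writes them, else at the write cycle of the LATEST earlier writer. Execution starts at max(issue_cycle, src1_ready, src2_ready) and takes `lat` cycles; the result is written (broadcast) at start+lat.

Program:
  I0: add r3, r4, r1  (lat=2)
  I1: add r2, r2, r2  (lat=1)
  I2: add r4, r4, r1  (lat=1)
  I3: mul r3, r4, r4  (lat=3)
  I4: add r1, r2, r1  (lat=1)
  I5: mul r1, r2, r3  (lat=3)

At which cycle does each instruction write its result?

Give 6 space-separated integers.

Answer: 3 3 4 7 6 10

Derivation:
I0 add r3: issue@1 deps=(None,None) exec_start@1 write@3
I1 add r2: issue@2 deps=(None,None) exec_start@2 write@3
I2 add r4: issue@3 deps=(None,None) exec_start@3 write@4
I3 mul r3: issue@4 deps=(2,2) exec_start@4 write@7
I4 add r1: issue@5 deps=(1,None) exec_start@5 write@6
I5 mul r1: issue@6 deps=(1,3) exec_start@7 write@10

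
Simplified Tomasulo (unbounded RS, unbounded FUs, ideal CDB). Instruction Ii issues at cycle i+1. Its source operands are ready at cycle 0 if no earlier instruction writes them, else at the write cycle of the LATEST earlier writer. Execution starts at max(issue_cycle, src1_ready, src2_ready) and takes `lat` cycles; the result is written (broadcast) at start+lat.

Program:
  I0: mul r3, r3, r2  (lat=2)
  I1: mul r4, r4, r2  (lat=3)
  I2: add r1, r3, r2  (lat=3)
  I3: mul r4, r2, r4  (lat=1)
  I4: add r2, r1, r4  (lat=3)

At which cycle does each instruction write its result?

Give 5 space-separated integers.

I0 mul r3: issue@1 deps=(None,None) exec_start@1 write@3
I1 mul r4: issue@2 deps=(None,None) exec_start@2 write@5
I2 add r1: issue@3 deps=(0,None) exec_start@3 write@6
I3 mul r4: issue@4 deps=(None,1) exec_start@5 write@6
I4 add r2: issue@5 deps=(2,3) exec_start@6 write@9

Answer: 3 5 6 6 9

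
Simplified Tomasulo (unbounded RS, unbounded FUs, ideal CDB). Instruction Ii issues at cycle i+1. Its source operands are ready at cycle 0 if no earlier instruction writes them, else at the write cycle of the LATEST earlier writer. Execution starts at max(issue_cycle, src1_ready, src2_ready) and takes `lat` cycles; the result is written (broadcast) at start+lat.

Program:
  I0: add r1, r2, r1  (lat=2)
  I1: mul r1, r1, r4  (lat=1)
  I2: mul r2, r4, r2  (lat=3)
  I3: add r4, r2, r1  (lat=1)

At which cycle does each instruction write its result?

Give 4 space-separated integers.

Answer: 3 4 6 7

Derivation:
I0 add r1: issue@1 deps=(None,None) exec_start@1 write@3
I1 mul r1: issue@2 deps=(0,None) exec_start@3 write@4
I2 mul r2: issue@3 deps=(None,None) exec_start@3 write@6
I3 add r4: issue@4 deps=(2,1) exec_start@6 write@7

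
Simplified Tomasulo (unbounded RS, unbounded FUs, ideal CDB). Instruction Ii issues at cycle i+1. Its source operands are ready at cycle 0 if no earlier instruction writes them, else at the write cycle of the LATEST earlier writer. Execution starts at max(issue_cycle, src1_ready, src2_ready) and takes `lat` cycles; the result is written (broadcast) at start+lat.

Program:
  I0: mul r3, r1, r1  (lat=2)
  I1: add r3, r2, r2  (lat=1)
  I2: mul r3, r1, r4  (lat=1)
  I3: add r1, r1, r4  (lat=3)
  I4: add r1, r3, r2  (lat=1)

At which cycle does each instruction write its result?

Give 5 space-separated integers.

I0 mul r3: issue@1 deps=(None,None) exec_start@1 write@3
I1 add r3: issue@2 deps=(None,None) exec_start@2 write@3
I2 mul r3: issue@3 deps=(None,None) exec_start@3 write@4
I3 add r1: issue@4 deps=(None,None) exec_start@4 write@7
I4 add r1: issue@5 deps=(2,None) exec_start@5 write@6

Answer: 3 3 4 7 6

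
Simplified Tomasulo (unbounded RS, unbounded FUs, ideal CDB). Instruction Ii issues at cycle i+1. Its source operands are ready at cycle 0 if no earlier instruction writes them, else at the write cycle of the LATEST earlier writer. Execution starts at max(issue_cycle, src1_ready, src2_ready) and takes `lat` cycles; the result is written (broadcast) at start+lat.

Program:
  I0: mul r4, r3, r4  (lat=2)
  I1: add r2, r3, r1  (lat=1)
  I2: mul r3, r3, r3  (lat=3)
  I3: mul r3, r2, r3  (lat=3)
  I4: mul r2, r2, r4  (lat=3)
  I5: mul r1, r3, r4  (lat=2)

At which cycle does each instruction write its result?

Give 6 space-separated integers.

I0 mul r4: issue@1 deps=(None,None) exec_start@1 write@3
I1 add r2: issue@2 deps=(None,None) exec_start@2 write@3
I2 mul r3: issue@3 deps=(None,None) exec_start@3 write@6
I3 mul r3: issue@4 deps=(1,2) exec_start@6 write@9
I4 mul r2: issue@5 deps=(1,0) exec_start@5 write@8
I5 mul r1: issue@6 deps=(3,0) exec_start@9 write@11

Answer: 3 3 6 9 8 11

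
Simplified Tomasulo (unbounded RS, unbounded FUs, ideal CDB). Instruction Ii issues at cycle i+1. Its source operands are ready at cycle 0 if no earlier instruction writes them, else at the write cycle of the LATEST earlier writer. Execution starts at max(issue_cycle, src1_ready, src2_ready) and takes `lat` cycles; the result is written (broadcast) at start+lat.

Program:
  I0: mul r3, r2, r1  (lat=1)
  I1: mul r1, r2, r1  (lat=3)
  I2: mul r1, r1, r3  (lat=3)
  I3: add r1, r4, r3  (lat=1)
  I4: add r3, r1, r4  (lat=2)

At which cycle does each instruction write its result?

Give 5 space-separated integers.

Answer: 2 5 8 5 7

Derivation:
I0 mul r3: issue@1 deps=(None,None) exec_start@1 write@2
I1 mul r1: issue@2 deps=(None,None) exec_start@2 write@5
I2 mul r1: issue@3 deps=(1,0) exec_start@5 write@8
I3 add r1: issue@4 deps=(None,0) exec_start@4 write@5
I4 add r3: issue@5 deps=(3,None) exec_start@5 write@7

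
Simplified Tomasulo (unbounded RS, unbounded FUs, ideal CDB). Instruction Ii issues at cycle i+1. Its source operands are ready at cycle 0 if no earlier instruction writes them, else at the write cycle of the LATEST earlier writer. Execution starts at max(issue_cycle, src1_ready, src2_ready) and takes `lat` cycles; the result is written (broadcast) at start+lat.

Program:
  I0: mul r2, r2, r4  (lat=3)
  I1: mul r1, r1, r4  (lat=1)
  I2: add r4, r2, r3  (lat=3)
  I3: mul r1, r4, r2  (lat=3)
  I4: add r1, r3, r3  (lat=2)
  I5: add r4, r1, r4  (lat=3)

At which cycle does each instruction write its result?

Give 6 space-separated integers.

I0 mul r2: issue@1 deps=(None,None) exec_start@1 write@4
I1 mul r1: issue@2 deps=(None,None) exec_start@2 write@3
I2 add r4: issue@3 deps=(0,None) exec_start@4 write@7
I3 mul r1: issue@4 deps=(2,0) exec_start@7 write@10
I4 add r1: issue@5 deps=(None,None) exec_start@5 write@7
I5 add r4: issue@6 deps=(4,2) exec_start@7 write@10

Answer: 4 3 7 10 7 10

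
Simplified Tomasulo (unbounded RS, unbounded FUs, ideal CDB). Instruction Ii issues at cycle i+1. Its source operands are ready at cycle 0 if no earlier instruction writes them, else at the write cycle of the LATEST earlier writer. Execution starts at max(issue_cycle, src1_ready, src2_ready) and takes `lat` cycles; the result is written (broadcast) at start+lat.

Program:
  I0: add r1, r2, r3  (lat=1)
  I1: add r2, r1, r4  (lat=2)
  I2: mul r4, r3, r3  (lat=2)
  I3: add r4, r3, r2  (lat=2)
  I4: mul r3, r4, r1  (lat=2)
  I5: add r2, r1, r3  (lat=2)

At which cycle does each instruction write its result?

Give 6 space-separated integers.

I0 add r1: issue@1 deps=(None,None) exec_start@1 write@2
I1 add r2: issue@2 deps=(0,None) exec_start@2 write@4
I2 mul r4: issue@3 deps=(None,None) exec_start@3 write@5
I3 add r4: issue@4 deps=(None,1) exec_start@4 write@6
I4 mul r3: issue@5 deps=(3,0) exec_start@6 write@8
I5 add r2: issue@6 deps=(0,4) exec_start@8 write@10

Answer: 2 4 5 6 8 10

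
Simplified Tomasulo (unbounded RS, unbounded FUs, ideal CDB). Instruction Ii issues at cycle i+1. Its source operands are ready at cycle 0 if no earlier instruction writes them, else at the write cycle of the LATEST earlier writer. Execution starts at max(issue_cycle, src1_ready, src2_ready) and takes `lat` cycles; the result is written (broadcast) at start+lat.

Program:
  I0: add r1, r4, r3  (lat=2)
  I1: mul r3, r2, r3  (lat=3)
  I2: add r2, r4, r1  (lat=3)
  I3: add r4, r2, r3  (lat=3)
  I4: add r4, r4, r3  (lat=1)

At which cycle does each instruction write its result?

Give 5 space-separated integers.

I0 add r1: issue@1 deps=(None,None) exec_start@1 write@3
I1 mul r3: issue@2 deps=(None,None) exec_start@2 write@5
I2 add r2: issue@3 deps=(None,0) exec_start@3 write@6
I3 add r4: issue@4 deps=(2,1) exec_start@6 write@9
I4 add r4: issue@5 deps=(3,1) exec_start@9 write@10

Answer: 3 5 6 9 10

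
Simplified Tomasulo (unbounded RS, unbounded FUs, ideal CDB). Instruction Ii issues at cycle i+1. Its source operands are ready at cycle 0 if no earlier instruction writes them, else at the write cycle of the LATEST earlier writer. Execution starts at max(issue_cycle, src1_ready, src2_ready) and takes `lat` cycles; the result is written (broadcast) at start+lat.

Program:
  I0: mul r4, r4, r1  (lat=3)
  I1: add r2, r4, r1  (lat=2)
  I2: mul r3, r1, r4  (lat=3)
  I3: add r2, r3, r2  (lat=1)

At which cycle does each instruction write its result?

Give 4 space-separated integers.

I0 mul r4: issue@1 deps=(None,None) exec_start@1 write@4
I1 add r2: issue@2 deps=(0,None) exec_start@4 write@6
I2 mul r3: issue@3 deps=(None,0) exec_start@4 write@7
I3 add r2: issue@4 deps=(2,1) exec_start@7 write@8

Answer: 4 6 7 8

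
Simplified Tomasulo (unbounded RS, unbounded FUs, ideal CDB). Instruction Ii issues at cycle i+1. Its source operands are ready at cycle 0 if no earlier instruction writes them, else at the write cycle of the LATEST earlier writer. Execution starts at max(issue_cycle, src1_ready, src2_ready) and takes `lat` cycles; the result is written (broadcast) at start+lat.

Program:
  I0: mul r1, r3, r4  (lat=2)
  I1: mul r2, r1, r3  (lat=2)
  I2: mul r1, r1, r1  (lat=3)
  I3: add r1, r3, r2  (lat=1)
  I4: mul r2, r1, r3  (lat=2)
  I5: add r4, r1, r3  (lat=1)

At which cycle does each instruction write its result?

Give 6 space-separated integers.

I0 mul r1: issue@1 deps=(None,None) exec_start@1 write@3
I1 mul r2: issue@2 deps=(0,None) exec_start@3 write@5
I2 mul r1: issue@3 deps=(0,0) exec_start@3 write@6
I3 add r1: issue@4 deps=(None,1) exec_start@5 write@6
I4 mul r2: issue@5 deps=(3,None) exec_start@6 write@8
I5 add r4: issue@6 deps=(3,None) exec_start@6 write@7

Answer: 3 5 6 6 8 7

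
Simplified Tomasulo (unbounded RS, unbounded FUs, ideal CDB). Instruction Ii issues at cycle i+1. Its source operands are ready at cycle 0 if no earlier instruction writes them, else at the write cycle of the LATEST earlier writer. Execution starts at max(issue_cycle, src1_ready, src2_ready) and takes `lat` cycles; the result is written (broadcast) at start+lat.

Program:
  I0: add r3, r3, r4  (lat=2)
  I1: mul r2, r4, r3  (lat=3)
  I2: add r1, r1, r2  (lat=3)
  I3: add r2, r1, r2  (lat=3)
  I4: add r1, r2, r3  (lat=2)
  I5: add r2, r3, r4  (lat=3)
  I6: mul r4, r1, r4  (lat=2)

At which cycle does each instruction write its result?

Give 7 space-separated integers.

I0 add r3: issue@1 deps=(None,None) exec_start@1 write@3
I1 mul r2: issue@2 deps=(None,0) exec_start@3 write@6
I2 add r1: issue@3 deps=(None,1) exec_start@6 write@9
I3 add r2: issue@4 deps=(2,1) exec_start@9 write@12
I4 add r1: issue@5 deps=(3,0) exec_start@12 write@14
I5 add r2: issue@6 deps=(0,None) exec_start@6 write@9
I6 mul r4: issue@7 deps=(4,None) exec_start@14 write@16

Answer: 3 6 9 12 14 9 16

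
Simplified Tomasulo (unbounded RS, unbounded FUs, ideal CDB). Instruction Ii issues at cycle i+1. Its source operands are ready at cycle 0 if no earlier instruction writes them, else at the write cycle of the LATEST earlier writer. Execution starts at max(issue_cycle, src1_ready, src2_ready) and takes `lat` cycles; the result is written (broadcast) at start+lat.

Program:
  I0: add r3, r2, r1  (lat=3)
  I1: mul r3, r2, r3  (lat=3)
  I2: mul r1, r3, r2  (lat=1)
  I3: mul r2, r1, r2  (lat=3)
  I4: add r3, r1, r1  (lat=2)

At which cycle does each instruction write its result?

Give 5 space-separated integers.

I0 add r3: issue@1 deps=(None,None) exec_start@1 write@4
I1 mul r3: issue@2 deps=(None,0) exec_start@4 write@7
I2 mul r1: issue@3 deps=(1,None) exec_start@7 write@8
I3 mul r2: issue@4 deps=(2,None) exec_start@8 write@11
I4 add r3: issue@5 deps=(2,2) exec_start@8 write@10

Answer: 4 7 8 11 10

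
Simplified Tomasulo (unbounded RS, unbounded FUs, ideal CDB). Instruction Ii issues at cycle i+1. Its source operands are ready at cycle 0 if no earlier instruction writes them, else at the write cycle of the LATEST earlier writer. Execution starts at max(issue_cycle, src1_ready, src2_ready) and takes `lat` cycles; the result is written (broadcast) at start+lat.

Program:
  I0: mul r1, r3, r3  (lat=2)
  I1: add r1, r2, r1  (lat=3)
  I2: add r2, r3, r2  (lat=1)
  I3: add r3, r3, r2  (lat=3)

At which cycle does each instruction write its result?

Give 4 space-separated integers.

Answer: 3 6 4 7

Derivation:
I0 mul r1: issue@1 deps=(None,None) exec_start@1 write@3
I1 add r1: issue@2 deps=(None,0) exec_start@3 write@6
I2 add r2: issue@3 deps=(None,None) exec_start@3 write@4
I3 add r3: issue@4 deps=(None,2) exec_start@4 write@7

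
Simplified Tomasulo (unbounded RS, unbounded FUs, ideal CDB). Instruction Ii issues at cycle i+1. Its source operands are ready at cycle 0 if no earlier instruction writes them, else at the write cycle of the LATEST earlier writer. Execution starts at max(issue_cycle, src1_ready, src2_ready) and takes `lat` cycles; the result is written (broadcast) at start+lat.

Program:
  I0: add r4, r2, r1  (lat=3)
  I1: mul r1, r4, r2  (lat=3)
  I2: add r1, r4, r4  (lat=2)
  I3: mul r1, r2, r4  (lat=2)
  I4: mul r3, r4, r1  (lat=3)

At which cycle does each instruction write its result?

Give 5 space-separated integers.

I0 add r4: issue@1 deps=(None,None) exec_start@1 write@4
I1 mul r1: issue@2 deps=(0,None) exec_start@4 write@7
I2 add r1: issue@3 deps=(0,0) exec_start@4 write@6
I3 mul r1: issue@4 deps=(None,0) exec_start@4 write@6
I4 mul r3: issue@5 deps=(0,3) exec_start@6 write@9

Answer: 4 7 6 6 9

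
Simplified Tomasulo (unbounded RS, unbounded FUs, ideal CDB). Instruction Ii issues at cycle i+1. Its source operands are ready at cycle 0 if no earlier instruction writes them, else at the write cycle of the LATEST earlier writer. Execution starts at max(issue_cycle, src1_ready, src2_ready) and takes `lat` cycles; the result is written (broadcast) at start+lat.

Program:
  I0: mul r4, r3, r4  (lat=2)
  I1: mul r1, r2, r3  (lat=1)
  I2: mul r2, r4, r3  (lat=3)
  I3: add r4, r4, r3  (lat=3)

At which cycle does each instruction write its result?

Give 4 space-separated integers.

Answer: 3 3 6 7

Derivation:
I0 mul r4: issue@1 deps=(None,None) exec_start@1 write@3
I1 mul r1: issue@2 deps=(None,None) exec_start@2 write@3
I2 mul r2: issue@3 deps=(0,None) exec_start@3 write@6
I3 add r4: issue@4 deps=(0,None) exec_start@4 write@7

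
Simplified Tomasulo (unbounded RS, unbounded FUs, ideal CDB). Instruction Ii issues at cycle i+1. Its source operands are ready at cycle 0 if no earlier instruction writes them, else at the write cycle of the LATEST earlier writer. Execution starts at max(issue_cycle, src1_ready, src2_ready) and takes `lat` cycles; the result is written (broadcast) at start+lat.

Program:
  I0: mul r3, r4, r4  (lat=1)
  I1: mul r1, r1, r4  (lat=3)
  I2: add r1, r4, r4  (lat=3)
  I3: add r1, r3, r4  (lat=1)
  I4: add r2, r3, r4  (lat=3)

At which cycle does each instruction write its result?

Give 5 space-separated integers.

Answer: 2 5 6 5 8

Derivation:
I0 mul r3: issue@1 deps=(None,None) exec_start@1 write@2
I1 mul r1: issue@2 deps=(None,None) exec_start@2 write@5
I2 add r1: issue@3 deps=(None,None) exec_start@3 write@6
I3 add r1: issue@4 deps=(0,None) exec_start@4 write@5
I4 add r2: issue@5 deps=(0,None) exec_start@5 write@8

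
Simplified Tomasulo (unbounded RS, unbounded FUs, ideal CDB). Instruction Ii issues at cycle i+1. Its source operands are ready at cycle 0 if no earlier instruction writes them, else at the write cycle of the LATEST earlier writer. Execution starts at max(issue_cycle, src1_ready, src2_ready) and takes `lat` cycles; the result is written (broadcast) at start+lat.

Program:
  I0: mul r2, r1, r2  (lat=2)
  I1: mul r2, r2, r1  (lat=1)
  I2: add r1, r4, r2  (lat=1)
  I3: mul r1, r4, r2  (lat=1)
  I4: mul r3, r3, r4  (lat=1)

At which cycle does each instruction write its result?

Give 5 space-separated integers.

I0 mul r2: issue@1 deps=(None,None) exec_start@1 write@3
I1 mul r2: issue@2 deps=(0,None) exec_start@3 write@4
I2 add r1: issue@3 deps=(None,1) exec_start@4 write@5
I3 mul r1: issue@4 deps=(None,1) exec_start@4 write@5
I4 mul r3: issue@5 deps=(None,None) exec_start@5 write@6

Answer: 3 4 5 5 6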